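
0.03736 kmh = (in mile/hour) 0.02321. Check: 1 kmh = 0.27777778 m/s, so 0.03736 kmh = 0.03736 * 0.27777778 = 0.010377778 m/s. 1 mile/hour = 0.44704 m/s, so 0.010377778 m/s = 0.010377778 / 0.44704 = 0.023214428 mile/hour ≈ 0.02321 mile/hour (4 s.f.).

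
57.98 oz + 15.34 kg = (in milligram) 1 oz = 0.028349523 kg, so 57.98 oz = 57.98 * 0.028349523 = 1.6437054 kg. 15.34 kg is already in kg. Sum: 1.6437054 + 15.34 = 16.983705 kg. 1 milligram = 1e-06 kg, so 16.983705 kg = 16.983705 / 1e-06 = 16983705 milligram ≈ 1.698e+07 milligram (4 s.f.). Final answer: 1.698e+07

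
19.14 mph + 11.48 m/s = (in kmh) 72.13. Check: 1 mph = 0.44704 m/s, so 19.14 mph = 19.14 * 0.44704 = 8.5563456 m/s. 11.48 m/s is already in m/s. Sum: 8.5563456 + 11.48 = 20.036346 m/s. 1 kmh = 0.27777778 m/s, so 20.036346 m/s = 20.036346 / 0.27777778 = 72.130844 kmh ≈ 72.13 kmh (4 s.f.).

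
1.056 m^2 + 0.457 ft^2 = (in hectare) 0.0001098. Check: 1.056 m^2 is already in m^2. 1 ft^2 = 0.09290304 m^2, so 0.457 ft^2 = 0.457 * 0.09290304 = 0.042456689 m^2. Sum: 1.056 + 0.042456689 = 1.0984567 m^2. 1 hectare = 10000 m^2, so 1.0984567 m^2 = 1.0984567 / 10000 = 0.00010984567 hectare ≈ 0.0001098 hectare (4 s.f.).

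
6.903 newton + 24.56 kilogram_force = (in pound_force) 6.903 newton = 6.903 N. 1 kilogram_force = 9.80665 N, so 24.56 kilogram_force = 24.56 * 9.80665 = 240.85132 N. Sum: 6.903 + 240.85132 = 247.75432 N. 1 pound_force = 4.4482216 N, so 247.75432 N = 247.75432 / 4.4482216 = 55.697388 pound_force ≈ 55.7 pound_force (4 s.f.). Final answer: 55.7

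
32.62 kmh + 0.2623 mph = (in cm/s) 1 kmh = 0.27777778 m/s, so 32.62 kmh = 32.62 * 0.27777778 = 9.0611111 m/s. 1 mph = 0.44704 m/s, so 0.2623 mph = 0.2623 * 0.44704 = 0.11725859 m/s. Sum: 9.0611111 + 0.11725859 = 9.1783697 m/s. 1 cm/s = 0.01 m/s, so 9.1783697 m/s = 9.1783697 / 0.01 = 917.83697 cm/s ≈ 917.8 cm/s (4 s.f.). Final answer: 917.8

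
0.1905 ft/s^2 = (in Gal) 1 ft/s^2 = 0.3048 m/s^2, so 0.1905 ft/s^2 = 0.1905 * 0.3048 = 0.0580644 m/s^2. 1 Gal = 0.01 m/s^2, so 0.0580644 m/s^2 = 0.0580644 / 0.01 = 5.80644 Gal ≈ 5.806 Gal (4 s.f.). Final answer: 5.806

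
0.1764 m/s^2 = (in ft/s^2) 0.5787. Check: 1 ft/s^2 = 0.3048 m/s^2, so 0.1764 m/s^2 = 0.1764 / 0.3048 = 0.57874016 ft/s^2 ≈ 0.5787 ft/s^2 (4 s.f.).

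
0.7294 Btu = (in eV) 4.803e+21. Check: 1 Btu = 1055.0559 J, so 0.7294 Btu = 0.7294 * 1055.0559 = 769.55774 J. 1 eV = 1.6021766e-19 J, so 769.55774 J = 769.55774 / 1.6021766e-19 = 4.8032016e+21 eV ≈ 4.803e+21 eV (4 s.f.).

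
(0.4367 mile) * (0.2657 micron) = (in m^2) 1 mile = 1609.344 m, so 0.4367 mile = 0.4367 * 1609.344 = 702.80052 m. 1 micron = 1e-06 m, so 0.2657 micron = 0.2657 * 1e-06 = 2.657e-07 m. Combine: 702.80052 m * 2.657e-07 m = 0.0001867341 m^2. Result: 0.0001867341 m^2 ≈ 0.0001867 m^2 (4 s.f.). Final answer: 0.0001867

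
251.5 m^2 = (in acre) 1 acre = 4046.8564 m^2, so 251.5 m^2 = 251.5 / 4046.8564 = 0.062147003 acre ≈ 0.06215 acre (4 s.f.). Final answer: 0.06215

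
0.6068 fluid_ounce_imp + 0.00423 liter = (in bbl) 0.000135. Check: 1 fluid_ounce_imp = 2.8413063e-05 m^3, so 0.6068 fluid_ounce_imp = 0.6068 * 2.8413063e-05 = 1.7241046e-05 m^3. 1 liter = 0.001 m^3, so 0.00423 liter = 0.00423 * 0.001 = 4.23e-06 m^3. Sum: 1.7241046e-05 + 4.23e-06 = 2.1471046e-05 m^3. 1 bbl = 0.15898729 m^3, so 2.1471046e-05 m^3 = 2.1471046e-05 / 0.15898729 = 0.00013504882 bbl ≈ 0.000135 bbl (4 s.f.).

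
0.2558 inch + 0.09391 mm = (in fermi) 6.591e+12. Check: 1 inch = 0.0254 m, so 0.2558 inch = 0.2558 * 0.0254 = 0.00649732 m. 1 mm = 0.001 m, so 0.09391 mm = 0.09391 * 0.001 = 9.391e-05 m. Sum: 0.00649732 + 9.391e-05 = 0.00659123 m. 1 fermi = 1e-15 m, so 0.00659123 m = 0.00659123 / 1e-15 = 6.59123e+12 fermi ≈ 6.591e+12 fermi (4 s.f.).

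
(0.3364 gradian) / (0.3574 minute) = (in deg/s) 0.01412. Check: 1 gradian = 0.015707963 rad, so 0.3364 gradian = 0.3364 * 0.015707963 = 0.0052841588 rad. 1 minute = 60 s, so 0.3574 minute = 0.3574 * 60 = 21.444 s. Combine: 0.0052841588 rad / 21.444 s = 0.00024641666 rad/s. 1 deg/s = 0.017453293 rad/s, so 0.00024641666 rad/s = 0.00024641666 / 0.017453293 = 0.014118635 deg/s ≈ 0.01412 deg/s (4 s.f.).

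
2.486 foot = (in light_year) 1 foot = 0.3048 m, so 2.486 foot = 2.486 * 0.3048 = 0.7577328 m. 1 light_year = 9.4607305e+15 m, so 0.7577328 m = 0.7577328 / 9.4607305e+15 = 8.009242e-17 light_year ≈ 8.009e-17 light_year (4 s.f.). Final answer: 8.009e-17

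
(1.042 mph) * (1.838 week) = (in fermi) 5.178e+20. Check: 1 mph = 0.44704 m/s, so 1.042 mph = 1.042 * 0.44704 = 0.46581568 m/s. 1 week = 604800 s, so 1.838 week = 1.838 * 604800 = 1111622.4 s. Combine: 0.46581568 m/s * 1111622.4 s = 517811.14 m. 1 fermi = 1e-15 m, so 517811.14 m = 517811.14 / 1e-15 = 5.1781114e+20 fermi ≈ 5.178e+20 fermi (4 s.f.).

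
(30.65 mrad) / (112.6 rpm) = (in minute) 1 mrad = 0.001 rad, so 30.65 mrad = 30.65 * 0.001 = 0.03065 rad. 1 rpm = 0.10471976 rad/s, so 112.6 rpm = 112.6 * 0.10471976 = 11.791444 rad/s. Combine: 0.03065 rad / 11.791444 rad/s = 0.0025993423 s. 1 minute = 60 s, so 0.0025993423 s = 0.0025993423 / 60 = 4.3322371e-05 minute ≈ 4.332e-05 minute (4 s.f.). Final answer: 4.332e-05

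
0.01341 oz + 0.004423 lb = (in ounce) 0.08418. Check: 1 oz = 0.028349523 kg, so 0.01341 oz = 0.01341 * 0.028349523 = 0.00038016711 kg. 1 lb = 0.45359237 kg, so 0.004423 lb = 0.004423 * 0.45359237 = 0.0020062391 kg. Sum: 0.00038016711 + 0.0020062391 = 0.0023864062 kg. 1 ounce = 0.028349523 kg, so 0.0023864062 kg = 0.0023864062 / 0.028349523 = 0.084178 ounce ≈ 0.08418 ounce (4 s.f.).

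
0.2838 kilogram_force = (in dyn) 1 kilogram_force = 9.80665 N, so 0.2838 kilogram_force = 0.2838 * 9.80665 = 2.7831273 N. 1 dyn = 1e-05 N, so 2.7831273 N = 2.7831273 / 1e-05 = 278312.73 dyn ≈ 2.783e+05 dyn (4 s.f.). Final answer: 2.783e+05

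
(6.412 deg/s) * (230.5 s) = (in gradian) 1 deg/s = 0.017453293 rad/s, so 6.412 deg/s = 6.412 * 0.017453293 = 0.11191051 rad/s. 230.5 s is already in s. Combine: 0.11191051 rad/s * 230.5 s = 25.795373 rad. 1 gradian = 0.015707963 rad, so 25.795373 rad = 25.795373 / 0.015707963 = 1642.1844 gradian ≈ 1642 gradian (4 s.f.). Final answer: 1642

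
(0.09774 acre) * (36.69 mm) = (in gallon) 1 acre = 4046.8564 m^2, so 0.09774 acre = 0.09774 * 4046.8564 = 395.53975 m^2. 1 mm = 0.001 m, so 36.69 mm = 36.69 * 0.001 = 0.03669 m. Combine: 395.53975 m^2 * 0.03669 m = 14.512353 m^3. 1 gallon = 0.0037854118 m^3, so 14.512353 m^3 = 14.512353 / 0.0037854118 = 3833.7582 gallon ≈ 3834 gallon (4 s.f.). Final answer: 3834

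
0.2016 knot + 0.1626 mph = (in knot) 1 knot = 0.51444444 m/s, so 0.2016 knot = 0.2016 * 0.51444444 = 0.103712 m/s. 1 mph = 0.44704 m/s, so 0.1626 mph = 0.1626 * 0.44704 = 0.072688704 m/s. Sum: 0.103712 + 0.072688704 = 0.1764007 m/s. 1 knot = 0.51444444 m/s, so 0.1764007 m/s = 0.1764007 / 0.51444444 = 0.34289554 knot ≈ 0.3429 knot (4 s.f.). Final answer: 0.3429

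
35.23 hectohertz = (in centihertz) 1 hectohertz = 100 Hz, so 35.23 hectohertz = 35.23 * 100 = 3523 Hz. 1 centihertz = 0.01 Hz, so 3523 Hz = 3523 / 0.01 = 352300 centihertz ≈ 3.523e+05 centihertz (4 s.f.). Final answer: 3.523e+05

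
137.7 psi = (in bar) 9.494. Check: 1 psi = 6894.7573 Pa, so 137.7 psi = 137.7 * 6894.7573 = 949408.08 Pa. 1 bar = 100000 Pa, so 949408.08 Pa = 949408.08 / 100000 = 9.4940808 bar ≈ 9.494 bar (4 s.f.).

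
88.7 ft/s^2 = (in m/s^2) 27.04. Check: 1 ft/s^2 = 0.3048 m/s^2, so 88.7 ft/s^2 = 88.7 * 0.3048 = 27.03576 m/s^2. Result: 27.03576 m/s^2 ≈ 27.04 m/s^2 (4 s.f.).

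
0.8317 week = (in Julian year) 0.01594. Check: 1 week = 604800 s, so 0.8317 week = 0.8317 * 604800 = 503012.16 s. 1 Julian year = 31557600 s, so 503012.16 s = 503012.16 / 31557600 = 0.015939493 Julian year ≈ 0.01594 Julian year (4 s.f.).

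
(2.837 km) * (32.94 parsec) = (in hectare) 1 km = 1000 m, so 2.837 km = 2.837 * 1000 = 2837 m. 1 parsec = 3.0856776e+16 m, so 32.94 parsec = 32.94 * 3.0856776e+16 = 1.0164222e+18 m. Combine: 2837 m * 1.0164222e+18 m = 2.8835898e+21 m^2. 1 hectare = 10000 m^2, so 2.8835898e+21 m^2 = 2.8835898e+21 / 10000 = 2.8835898e+17 hectare ≈ 2.884e+17 hectare (4 s.f.). Final answer: 2.884e+17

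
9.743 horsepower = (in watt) 1 horsepower = 745.69987 W, so 9.743 horsepower = 9.743 * 745.69987 = 7265.3538 W. 7265.3538 W = 7265.3538 watt ≈ 7265 watt (4 s.f.). Final answer: 7265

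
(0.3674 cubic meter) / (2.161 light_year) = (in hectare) 0.3674 cubic meter = 0.3674 m^3. 1 light_year = 9.4607305e+15 m, so 2.161 light_year = 2.161 * 9.4607305e+15 = 2.0444639e+16 m. Combine: 0.3674 m^3 / 2.0444639e+16 m = 1.7970482e-17 m^2. 1 hectare = 10000 m^2, so 1.7970482e-17 m^2 = 1.7970482e-17 / 10000 = 1.7970482e-21 hectare ≈ 1.797e-21 hectare (4 s.f.). Final answer: 1.797e-21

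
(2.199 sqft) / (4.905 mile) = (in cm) 1 sqft = 0.09290304 m^2, so 2.199 sqft = 2.199 * 0.09290304 = 0.20429378 m^2. 1 mile = 1609.344 m, so 4.905 mile = 4.905 * 1609.344 = 7893.8323 m. Combine: 0.20429378 m^2 / 7893.8323 m = 2.5880178e-05 m. 1 cm = 0.01 m, so 2.5880178e-05 m = 2.5880178e-05 / 0.01 = 0.0025880178 cm ≈ 0.002588 cm (4 s.f.). Final answer: 0.002588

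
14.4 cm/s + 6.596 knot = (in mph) 1 cm/s = 0.01 m/s, so 14.4 cm/s = 14.4 * 0.01 = 0.144 m/s. 1 knot = 0.51444444 m/s, so 6.596 knot = 6.596 * 0.51444444 = 3.3932756 m/s. Sum: 0.144 + 3.3932756 = 3.5372756 m/s. 1 mph = 0.44704 m/s, so 3.5372756 m/s = 3.5372756 / 0.44704 = 7.9126601 mph ≈ 7.913 mph (4 s.f.). Final answer: 7.913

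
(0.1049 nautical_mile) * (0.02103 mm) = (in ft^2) 1 nautical_mile = 1852 m, so 0.1049 nautical_mile = 0.1049 * 1852 = 194.2748 m. 1 mm = 0.001 m, so 0.02103 mm = 0.02103 * 0.001 = 2.103e-05 m. Combine: 194.2748 m * 2.103e-05 m = 0.004085599 m^2. 1 ft^2 = 0.09290304 m^2, so 0.004085599 m^2 = 0.004085599 / 0.09290304 = 0.043977022 ft^2 ≈ 0.04398 ft^2 (4 s.f.). Final answer: 0.04398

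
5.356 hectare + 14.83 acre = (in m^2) 1.136e+05. Check: 1 hectare = 10000 m^2, so 5.356 hectare = 5.356 * 10000 = 53560 m^2. 1 acre = 4046.8564 m^2, so 14.83 acre = 14.83 * 4046.8564 = 60014.881 m^2. Sum: 53560 + 60014.881 = 113574.88 m^2. Result: 113574.88 m^2 ≈ 1.136e+05 m^2 (4 s.f.).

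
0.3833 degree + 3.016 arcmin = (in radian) 1 degree = 0.017453293 rad, so 0.3833 degree = 0.3833 * 0.017453293 = 0.006689847 rad. 1 arcmin = 0.00029088821 rad, so 3.016 arcmin = 3.016 * 0.00029088821 = 0.00087731884 rad. Sum: 0.006689847 + 0.00087731884 = 0.0075671659 rad. 0.0075671659 rad = 0.0075671659 radian ≈ 0.007567 radian (4 s.f.). Final answer: 0.007567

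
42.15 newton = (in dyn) 4.215e+06. Check: 42.15 newton = 42.15 N. 1 dyn = 1e-05 N, so 42.15 N = 42.15 / 1e-05 = 4215000 dyn ≈ 4.215e+06 dyn (4 s.f.).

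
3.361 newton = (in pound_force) 3.361 newton = 3.361 N. 1 pound_force = 4.4482216 N, so 3.361 N = 3.361 / 4.4482216 = 0.75558286 pound_force ≈ 0.7556 pound_force (4 s.f.). Final answer: 0.7556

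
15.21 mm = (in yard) 0.01663. Check: 1 mm = 0.001 m, so 15.21 mm = 15.21 * 0.001 = 0.01521 m. 1 yard = 0.9144 m, so 0.01521 m = 0.01521 / 0.9144 = 0.016633858 yard ≈ 0.01663 yard (4 s.f.).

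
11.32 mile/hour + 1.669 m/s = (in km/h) 24.23. Check: 1 mile/hour = 0.44704 m/s, so 11.32 mile/hour = 11.32 * 0.44704 = 5.0604928 m/s. 1.669 m/s is already in m/s. Sum: 5.0604928 + 1.669 = 6.7294928 m/s. 1 km/h = 0.27777778 m/s, so 6.7294928 m/s = 6.7294928 / 0.27777778 = 24.226174 km/h ≈ 24.23 km/h (4 s.f.).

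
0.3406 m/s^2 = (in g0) 0.03473. Check: 1 g0 = 9.80665 m/s^2, so 0.3406 m/s^2 = 0.3406 / 9.80665 = 0.034731534 g0 ≈ 0.03473 g0 (4 s.f.).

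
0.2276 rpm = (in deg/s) 1.366. Check: 1 rpm = 0.10471976 rad/s, so 0.2276 rpm = 0.2276 * 0.10471976 = 0.023834216 rad/s. 1 deg/s = 0.017453293 rad/s, so 0.023834216 rad/s = 0.023834216 / 0.017453293 = 1.3656 deg/s ≈ 1.366 deg/s (4 s.f.).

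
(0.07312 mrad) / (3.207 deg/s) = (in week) 2.16e-09. Check: 1 mrad = 0.001 rad, so 0.07312 mrad = 0.07312 * 0.001 = 7.312e-05 rad. 1 deg/s = 0.017453293 rad/s, so 3.207 deg/s = 3.207 * 0.017453293 = 0.055972709 rad/s. Combine: 7.312e-05 rad / 0.055972709 rad/s = 0.0013063509 s. 1 week = 604800 s, so 0.0013063509 s = 0.0013063509 / 604800 = 2.1599718e-09 week ≈ 2.16e-09 week (4 s.f.).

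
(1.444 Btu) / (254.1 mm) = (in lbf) 1 Btu = 1055.0559 J, so 1.444 Btu = 1.444 * 1055.0559 = 1523.5007 J. 1 mm = 0.001 m, so 254.1 mm = 254.1 * 0.001 = 0.2541 m. Combine: 1523.5007 J / 0.2541 m = 5995.6736 N. 1 lbf = 4.4482216 N, so 5995.6736 N = 5995.6736 / 4.4482216 = 1347.881 lbf ≈ 1348 lbf (4 s.f.). Final answer: 1348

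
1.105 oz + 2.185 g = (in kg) 1 oz = 0.028349523 kg, so 1.105 oz = 1.105 * 0.028349523 = 0.031326223 kg. 1 g = 0.001 kg, so 2.185 g = 2.185 * 0.001 = 0.002185 kg. Sum: 0.031326223 + 0.002185 = 0.033511223 kg. Result: 0.033511223 kg ≈ 0.03351 kg (4 s.f.). Final answer: 0.03351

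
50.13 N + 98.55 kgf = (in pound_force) 50.13 N is already in N. 1 kgf = 9.80665 N, so 98.55 kgf = 98.55 * 9.80665 = 966.44536 N. Sum: 50.13 + 966.44536 = 1016.5754 N. 1 pound_force = 4.4482216 N, so 1016.5754 N = 1016.5754 / 4.4482216 = 228.53523 pound_force ≈ 228.5 pound_force (4 s.f.). Final answer: 228.5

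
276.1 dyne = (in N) 1 dyne = 1e-05 N, so 276.1 dyne = 276.1 * 1e-05 = 0.002761 N. Result: 0.002761 N. Final answer: 0.002761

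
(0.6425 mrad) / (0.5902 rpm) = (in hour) 1 mrad = 0.001 rad, so 0.6425 mrad = 0.6425 * 0.001 = 0.0006425 rad. 1 rpm = 0.10471976 rad/s, so 0.5902 rpm = 0.5902 * 0.10471976 = 0.061805599 rad/s. Combine: 0.0006425 rad / 0.061805599 rad/s = 0.010395498 s. 1 hour = 3600 s, so 0.010395498 s = 0.010395498 / 3600 = 2.8876384e-06 hour ≈ 2.888e-06 hour (4 s.f.). Final answer: 2.888e-06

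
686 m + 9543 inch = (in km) 686 m is already in m. 1 inch = 0.0254 m, so 9543 inch = 9543 * 0.0254 = 242.3922 m. Sum: 686 + 242.3922 = 928.3922 m. 1 km = 1000 m, so 928.3922 m = 928.3922 / 1000 = 0.9283922 km ≈ 0.9284 km (4 s.f.). Final answer: 0.9284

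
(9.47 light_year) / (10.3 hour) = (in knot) 1 light_year = 9.4607305e+15 m, so 9.47 light_year = 9.47 * 9.4607305e+15 = 8.9593118e+16 m. 1 hour = 3600 s, so 10.3 hour = 10.3 * 3600 = 37080 s. Combine: 8.9593118e+16 m / 37080 s = 2.4162114e+12 m/s. 1 knot = 0.51444444 m/s, so 2.4162114e+12 m/s = 2.4162114e+12 / 0.51444444 = 4.6967392e+12 knot ≈ 4.697e+12 knot (4 s.f.). Final answer: 4.697e+12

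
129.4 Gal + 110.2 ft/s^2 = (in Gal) 1 Gal = 0.01 m/s^2, so 129.4 Gal = 129.4 * 0.01 = 1.294 m/s^2. 1 ft/s^2 = 0.3048 m/s^2, so 110.2 ft/s^2 = 110.2 * 0.3048 = 33.58896 m/s^2. Sum: 1.294 + 33.58896 = 34.88296 m/s^2. 1 Gal = 0.01 m/s^2, so 34.88296 m/s^2 = 34.88296 / 0.01 = 3488.296 Gal ≈ 3488 Gal (4 s.f.). Final answer: 3488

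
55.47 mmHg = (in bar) 1 mmHg = 133.32237 Pa, so 55.47 mmHg = 55.47 * 133.32237 = 7395.3918 Pa. 1 bar = 100000 Pa, so 7395.3918 Pa = 7395.3918 / 100000 = 0.073953918 bar ≈ 0.07395 bar (4 s.f.). Final answer: 0.07395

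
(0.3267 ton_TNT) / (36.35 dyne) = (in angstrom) 1 ton_TNT = 4.184e+09 J, so 0.3267 ton_TNT = 0.3267 * 4.184e+09 = 1.3669128e+09 J. 1 dyne = 1e-05 N, so 36.35 dyne = 36.35 * 1e-05 = 0.0003635 N. Combine: 1.3669128e+09 J / 0.0003635 N = 3.7604204e+12 m. 1 angstrom = 1e-10 m, so 3.7604204e+12 m = 3.7604204e+12 / 1e-10 = 3.7604204e+22 angstrom ≈ 3.76e+22 angstrom (4 s.f.). Final answer: 3.76e+22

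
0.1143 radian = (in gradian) 0.1143 radian = 0.1143 rad. 1 gradian = 0.015707963 rad, so 0.1143 rad = 0.1143 / 0.015707963 = 7.276564 gradian ≈ 7.277 gradian (4 s.f.). Final answer: 7.277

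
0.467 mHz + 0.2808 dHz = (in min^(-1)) 1.713. Check: 1 mHz = 0.001 Hz, so 0.467 mHz = 0.467 * 0.001 = 0.000467 Hz. 1 dHz = 0.1 Hz, so 0.2808 dHz = 0.2808 * 0.1 = 0.02808 Hz. Sum: 0.000467 + 0.02808 = 0.028547 Hz. 1 min^(-1) = 0.016666667 Hz, so 0.028547 Hz = 0.028547 / 0.016666667 = 1.71282 min^(-1) ≈ 1.713 min^(-1) (4 s.f.).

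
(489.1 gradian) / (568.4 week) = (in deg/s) 1 gradian = 0.015707963 rad, so 489.1 gradian = 489.1 * 0.015707963 = 7.6827648 rad. 1 week = 604800 s, so 568.4 week = 568.4 * 604800 = 3.4376832e+08 s. Combine: 7.6827648 rad / 3.4376832e+08 s = 2.234867e-08 rad/s. 1 deg/s = 0.017453293 rad/s, so 2.234867e-08 rad/s = 2.234867e-08 / 0.017453293 = 1.2804845e-06 deg/s ≈ 1.28e-06 deg/s (4 s.f.). Final answer: 1.28e-06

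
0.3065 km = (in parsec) 9.933e-15. Check: 1 km = 1000 m, so 0.3065 km = 0.3065 * 1000 = 306.5 m. 1 parsec = 3.0856776e+16 m, so 306.5 m = 306.5 / 3.0856776e+16 = 9.9329885e-15 parsec ≈ 9.933e-15 parsec (4 s.f.).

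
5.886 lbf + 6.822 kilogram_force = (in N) 93.08. Check: 1 lbf = 4.4482216 N, so 5.886 lbf = 5.886 * 4.4482216 = 26.182232 N. 1 kilogram_force = 9.80665 N, so 6.822 kilogram_force = 6.822 * 9.80665 = 66.900966 N. Sum: 26.182232 + 66.900966 = 93.083199 N. Result: 93.083199 N ≈ 93.08 N (4 s.f.).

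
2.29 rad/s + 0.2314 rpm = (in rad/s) 2.314. Check: 2.29 rad/s is already in rad/s. 1 rpm = 0.10471976 rad/s, so 0.2314 rpm = 0.2314 * 0.10471976 = 0.024232151 rad/s. Sum: 2.29 + 0.024232151 = 2.3142322 rad/s. Result: 2.3142322 rad/s ≈ 2.314 rad/s (4 s.f.).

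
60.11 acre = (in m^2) 2.433e+05. Check: 1 acre = 4046.8564 m^2, so 60.11 acre = 60.11 * 4046.8564 = 243256.54 m^2. Result: 243256.54 m^2 ≈ 2.433e+05 m^2 (4 s.f.).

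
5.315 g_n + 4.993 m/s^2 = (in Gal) 1 g_n = 9.80665 m/s^2, so 5.315 g_n = 5.315 * 9.80665 = 52.122345 m/s^2. 4.993 m/s^2 is already in m/s^2. Sum: 52.122345 + 4.993 = 57.115345 m/s^2. 1 Gal = 0.01 m/s^2, so 57.115345 m/s^2 = 57.115345 / 0.01 = 5711.5345 Gal ≈ 5712 Gal (4 s.f.). Final answer: 5712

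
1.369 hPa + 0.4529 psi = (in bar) 1 hPa = 100 Pa, so 1.369 hPa = 1.369 * 100 = 136.9 Pa. 1 psi = 6894.7573 Pa, so 0.4529 psi = 0.4529 * 6894.7573 = 3122.6356 Pa. Sum: 136.9 + 3122.6356 = 3259.5356 Pa. 1 bar = 100000 Pa, so 3259.5356 Pa = 3259.5356 / 100000 = 0.032595356 bar ≈ 0.0326 bar (4 s.f.). Final answer: 0.0326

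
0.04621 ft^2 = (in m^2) 0.004293. Check: 1 ft^2 = 0.09290304 m^2, so 0.04621 ft^2 = 0.04621 * 0.09290304 = 0.0042930495 m^2. Result: 0.0042930495 m^2 ≈ 0.004293 m^2 (4 s.f.).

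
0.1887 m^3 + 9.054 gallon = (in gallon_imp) 0.1887 m^3 is already in m^3. 1 gallon = 0.0037854118 m^3, so 9.054 gallon = 9.054 * 0.0037854118 = 0.034273118 m^3. Sum: 0.1887 + 0.034273118 = 0.22297312 m^3. 1 gallon_imp = 0.00454609 m^3, so 0.22297312 m^3 = 0.22297312 / 0.00454609 = 49.047229 gallon_imp ≈ 49.05 gallon_imp (4 s.f.). Final answer: 49.05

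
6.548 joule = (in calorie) 1.565. Check: 6.548 joule = 6.548 J. 1 calorie = 4.184 J, so 6.548 J = 6.548 / 4.184 = 1.5650096 calorie ≈ 1.565 calorie (4 s.f.).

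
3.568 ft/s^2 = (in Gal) 1 ft/s^2 = 0.3048 m/s^2, so 3.568 ft/s^2 = 3.568 * 0.3048 = 1.0875264 m/s^2. 1 Gal = 0.01 m/s^2, so 1.0875264 m/s^2 = 1.0875264 / 0.01 = 108.75264 Gal ≈ 108.8 Gal (4 s.f.). Final answer: 108.8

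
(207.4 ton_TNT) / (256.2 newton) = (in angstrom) 3.387e+19. Check: 1 ton_TNT = 4.184e+09 J, so 207.4 ton_TNT = 207.4 * 4.184e+09 = 8.677616e+11 J. 256.2 newton = 256.2 N. Combine: 8.677616e+11 J / 256.2 N = 3.3870476e+09 m. 1 angstrom = 1e-10 m, so 3.3870476e+09 m = 3.3870476e+09 / 1e-10 = 3.3870476e+19 angstrom ≈ 3.387e+19 angstrom (4 s.f.).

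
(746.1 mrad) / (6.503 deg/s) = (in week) 1 mrad = 0.001 rad, so 746.1 mrad = 746.1 * 0.001 = 0.7461 rad. 1 deg/s = 0.017453293 rad/s, so 6.503 deg/s = 6.503 * 0.017453293 = 0.11349876 rad/s. Combine: 0.7461 rad / 0.11349876 rad/s = 6.57364 s. 1 week = 604800 s, so 6.57364 s = 6.57364 / 604800 = 1.0869114e-05 week ≈ 1.087e-05 week (4 s.f.). Final answer: 1.087e-05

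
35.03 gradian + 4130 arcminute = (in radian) 1.752. Check: 1 gradian = 0.015707963 rad, so 35.03 gradian = 35.03 * 0.015707963 = 0.55024995 rad. 1 arcminute = 0.00029088821 rad, so 4130 arcminute = 4130 * 0.00029088821 = 1.2013683 rad. Sum: 0.55024995 + 1.2013683 = 1.7516183 rad. 1.7516183 rad = 1.7516183 radian ≈ 1.752 radian (4 s.f.).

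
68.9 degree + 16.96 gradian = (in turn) 1 degree = 0.017453293 rad, so 68.9 degree = 68.9 * 0.017453293 = 1.2025319 rad. 1 gradian = 0.015707963 rad, so 16.96 gradian = 16.96 * 0.015707963 = 0.26640706 rad. Sum: 1.2025319 + 0.26640706 = 1.4689389 rad. 1 turn = 6.2831853 rad, so 1.4689389 rad = 1.4689389 / 6.2831853 = 0.23378889 turn ≈ 0.2338 turn (4 s.f.). Final answer: 0.2338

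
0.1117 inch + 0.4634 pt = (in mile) 1 inch = 0.0254 m, so 0.1117 inch = 0.1117 * 0.0254 = 0.00283718 m. 1 pt = 0.00035277778 m, so 0.4634 pt = 0.4634 * 0.00035277778 = 0.00016347722 m. Sum: 0.00283718 + 0.00016347722 = 0.0030006572 m. 1 mile = 1609.344 m, so 0.0030006572 m = 0.0030006572 / 1609.344 = 1.864522e-06 mile ≈ 1.865e-06 mile (4 s.f.). Final answer: 1.865e-06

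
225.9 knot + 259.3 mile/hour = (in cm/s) 2.321e+04. Check: 1 knot = 0.51444444 m/s, so 225.9 knot = 225.9 * 0.51444444 = 116.213 m/s. 1 mile/hour = 0.44704 m/s, so 259.3 mile/hour = 259.3 * 0.44704 = 115.91747 m/s. Sum: 116.213 + 115.91747 = 232.13047 m/s. 1 cm/s = 0.01 m/s, so 232.13047 m/s = 232.13047 / 0.01 = 23213.047 cm/s ≈ 2.321e+04 cm/s (4 s.f.).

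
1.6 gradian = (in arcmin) 1 gradian = 0.015707963 rad, so 1.6 gradian = 1.6 * 0.015707963 = 0.025132741 rad. 1 arcmin = 0.00029088821 rad, so 0.025132741 rad = 0.025132741 / 0.00029088821 = 86.4 arcmin. Final answer: 86.4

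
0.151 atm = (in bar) 0.153. Check: 1 atm = 101325 Pa, so 0.151 atm = 0.151 * 101325 = 15300.075 Pa. 1 bar = 100000 Pa, so 15300.075 Pa = 15300.075 / 100000 = 0.15300075 bar ≈ 0.153 bar (4 s.f.).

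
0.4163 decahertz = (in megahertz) 1 decahertz = 10 Hz, so 0.4163 decahertz = 0.4163 * 10 = 4.163 Hz. 1 megahertz = 1000000 Hz, so 4.163 Hz = 4.163 / 1000000 = 4.163e-06 megahertz. Final answer: 4.163e-06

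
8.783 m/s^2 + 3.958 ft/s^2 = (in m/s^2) 9.989. Check: 8.783 m/s^2 is already in m/s^2. 1 ft/s^2 = 0.3048 m/s^2, so 3.958 ft/s^2 = 3.958 * 0.3048 = 1.2063984 m/s^2. Sum: 8.783 + 1.2063984 = 9.9893984 m/s^2. Result: 9.9893984 m/s^2 ≈ 9.989 m/s^2 (4 s.f.).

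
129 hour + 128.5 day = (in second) 1 hour = 3600 s, so 129 hour = 129 * 3600 = 464400 s. 1 day = 86400 s, so 128.5 day = 128.5 * 86400 = 11102400 s. Sum: 464400 + 11102400 = 11566800 s. 11566800 s = 11566800 second ≈ 1.157e+07 second (4 s.f.). Final answer: 1.157e+07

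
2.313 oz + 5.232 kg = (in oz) 1 oz = 0.028349523 kg, so 2.313 oz = 2.313 * 0.028349523 = 0.065572447 kg. 5.232 kg is already in kg. Sum: 0.065572447 + 5.232 = 5.2975724 kg. 1 oz = 0.028349523 kg, so 5.2975724 kg = 5.2975724 / 0.028349523 = 186.86637 oz ≈ 186.9 oz (4 s.f.). Final answer: 186.9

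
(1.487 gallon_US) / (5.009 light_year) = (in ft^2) 1 gallon_US = 0.0037854118 m^3, so 1.487 gallon_US = 1.487 * 0.0037854118 = 0.0056289073 m^3. 1 light_year = 9.4607305e+15 m, so 5.009 light_year = 5.009 * 9.4607305e+15 = 4.7388799e+16 m. Combine: 0.0056289073 m^3 / 4.7388799e+16 m = 1.1878139e-19 m^2. 1 ft^2 = 0.09290304 m^2, so 1.1878139e-19 m^2 = 1.1878139e-19 / 0.09290304 = 1.2785522e-18 ft^2 ≈ 1.279e-18 ft^2 (4 s.f.). Final answer: 1.279e-18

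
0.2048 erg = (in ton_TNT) 1 erg = 1e-07 J, so 0.2048 erg = 0.2048 * 1e-07 = 2.048e-08 J. 1 ton_TNT = 4.184e+09 J, so 2.048e-08 J = 2.048e-08 / 4.184e+09 = 4.8948375e-18 ton_TNT ≈ 4.895e-18 ton_TNT (4 s.f.). Final answer: 4.895e-18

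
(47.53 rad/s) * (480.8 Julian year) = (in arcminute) 47.53 rad/s is already in rad/s. 1 Julian year = 31557600 s, so 480.8 Julian year = 480.8 * 31557600 = 1.5172894e+10 s. Combine: 47.53 rad/s * 1.5172894e+10 s = 7.2116766e+11 rad. 1 arcminute = 0.00029088821 rad, so 7.2116766e+11 rad = 7.2116766e+11 / 0.00029088821 = 2.4791918e+15 arcminute ≈ 2.479e+15 arcminute (4 s.f.). Final answer: 2.479e+15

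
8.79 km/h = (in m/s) 2.442. Check: 1 km/h = 0.27777778 m/s, so 8.79 km/h = 8.79 * 0.27777778 = 2.4416667 m/s. Result: 2.4416667 m/s ≈ 2.442 m/s (4 s.f.).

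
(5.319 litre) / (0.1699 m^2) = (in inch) 1 litre = 0.001 m^3, so 5.319 litre = 5.319 * 0.001 = 0.005319 m^3. 0.1699 m^2 is already in m^2. Combine: 0.005319 m^3 / 0.1699 m^2 = 0.031306651 m. 1 inch = 0.0254 m, so 0.031306651 m = 0.031306651 / 0.0254 = 1.2325453 inch ≈ 1.233 inch (4 s.f.). Final answer: 1.233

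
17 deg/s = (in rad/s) 1 deg/s = 0.017453293 rad/s, so 17 deg/s = 17 * 0.017453293 = 0.29670597 rad/s. Result: 0.29670597 rad/s ≈ 0.2967 rad/s (4 s.f.). Final answer: 0.2967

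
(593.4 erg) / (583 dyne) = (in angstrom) 1.018e+08. Check: 1 erg = 1e-07 J, so 593.4 erg = 593.4 * 1e-07 = 5.934e-05 J. 1 dyne = 1e-05 N, so 583 dyne = 583 * 1e-05 = 0.00583 N. Combine: 5.934e-05 J / 0.00583 N = 0.010178388 m. 1 angstrom = 1e-10 m, so 0.010178388 m = 0.010178388 / 1e-10 = 1.0178388e+08 angstrom ≈ 1.018e+08 angstrom (4 s.f.).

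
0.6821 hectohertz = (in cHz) 6821. Check: 1 hectohertz = 100 Hz, so 0.6821 hectohertz = 0.6821 * 100 = 68.21 Hz. 1 cHz = 0.01 Hz, so 68.21 Hz = 68.21 / 0.01 = 6821 cHz.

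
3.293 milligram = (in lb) 1 milligram = 1e-06 kg, so 3.293 milligram = 3.293 * 1e-06 = 3.293e-06 kg. 1 lb = 0.45359237 kg, so 3.293e-06 kg = 3.293e-06 / 0.45359237 = 7.2598223e-06 lb ≈ 7.26e-06 lb (4 s.f.). Final answer: 7.26e-06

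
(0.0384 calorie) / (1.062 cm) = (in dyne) 1 calorie = 4.184 J, so 0.0384 calorie = 0.0384 * 4.184 = 0.1606656 J. 1 cm = 0.01 m, so 1.062 cm = 1.062 * 0.01 = 0.01062 m. Combine: 0.1606656 J / 0.01062 m = 15.128588 N. 1 dyne = 1e-05 N, so 15.128588 N = 15.128588 / 1e-05 = 1512858.8 dyne ≈ 1.513e+06 dyne (4 s.f.). Final answer: 1.513e+06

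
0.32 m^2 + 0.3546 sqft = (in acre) 8.721e-05. Check: 0.32 m^2 is already in m^2. 1 sqft = 0.09290304 m^2, so 0.3546 sqft = 0.3546 * 0.09290304 = 0.032943418 m^2. Sum: 0.32 + 0.032943418 = 0.35294342 m^2. 1 acre = 4046.8564 m^2, so 0.35294342 m^2 = 0.35294342 / 4046.8564 = 8.7214218e-05 acre ≈ 8.721e-05 acre (4 s.f.).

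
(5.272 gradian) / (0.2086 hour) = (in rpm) 1 gradian = 0.015707963 rad, so 5.272 gradian = 5.272 * 0.015707963 = 0.082812382 rad. 1 hour = 3600 s, so 0.2086 hour = 0.2086 * 3600 = 750.96 s. Combine: 0.082812382 rad / 750.96 s = 0.00011027536 rad/s. 1 rpm = 0.10471976 rad/s, so 0.00011027536 rad/s = 0.00011027536 / 0.10471976 = 0.0010530521 rpm ≈ 0.001053 rpm (4 s.f.). Final answer: 0.001053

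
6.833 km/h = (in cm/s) 189.8. Check: 1 km/h = 0.27777778 m/s, so 6.833 km/h = 6.833 * 0.27777778 = 1.8980556 m/s. 1 cm/s = 0.01 m/s, so 1.8980556 m/s = 1.8980556 / 0.01 = 189.80556 cm/s ≈ 189.8 cm/s (4 s.f.).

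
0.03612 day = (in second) 3121. Check: 1 day = 86400 s, so 0.03612 day = 0.03612 * 86400 = 3120.768 s. 3120.768 s = 3120.768 second ≈ 3121 second (4 s.f.).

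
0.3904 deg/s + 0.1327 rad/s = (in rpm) 1.332. Check: 1 deg/s = 0.017453293 rad/s, so 0.3904 deg/s = 0.3904 * 0.017453293 = 0.0068137654 rad/s. 0.1327 rad/s is already in rad/s. Sum: 0.0068137654 + 0.1327 = 0.13951377 rad/s. 1 rpm = 0.10471976 rad/s, so 0.13951377 rad/s = 0.13951377 / 0.10471976 = 1.3322583 rpm ≈ 1.332 rpm (4 s.f.).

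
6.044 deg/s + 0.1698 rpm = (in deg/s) 7.063. Check: 1 deg/s = 0.017453293 rad/s, so 6.044 deg/s = 6.044 * 0.017453293 = 0.1054877 rad/s. 1 rpm = 0.10471976 rad/s, so 0.1698 rpm = 0.1698 * 0.10471976 = 0.017781414 rad/s. Sum: 0.1054877 + 0.017781414 = 0.12326911 rad/s. 1 deg/s = 0.017453293 rad/s, so 0.12326911 rad/s = 0.12326911 / 0.017453293 = 7.0628 deg/s ≈ 7.063 deg/s (4 s.f.).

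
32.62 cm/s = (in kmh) 1 cm/s = 0.01 m/s, so 32.62 cm/s = 32.62 * 0.01 = 0.3262 m/s. 1 kmh = 0.27777778 m/s, so 0.3262 m/s = 0.3262 / 0.27777778 = 1.17432 kmh ≈ 1.174 kmh (4 s.f.). Final answer: 1.174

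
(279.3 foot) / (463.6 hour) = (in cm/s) 0.005101. Check: 1 foot = 0.3048 m, so 279.3 foot = 279.3 * 0.3048 = 85.13064 m. 1 hour = 3600 s, so 463.6 hour = 463.6 * 3600 = 1668960 s. Combine: 85.13064 m / 1668960 s = 5.1008197e-05 m/s. 1 cm/s = 0.01 m/s, so 5.1008197e-05 m/s = 5.1008197e-05 / 0.01 = 0.0051008197 cm/s ≈ 0.005101 cm/s (4 s.f.).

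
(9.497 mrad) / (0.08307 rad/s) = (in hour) 1 mrad = 0.001 rad, so 9.497 mrad = 9.497 * 0.001 = 0.009497 rad. 0.08307 rad/s is already in rad/s. Combine: 0.009497 rad / 0.08307 rad/s = 0.11432527 s. 1 hour = 3600 s, so 0.11432527 s = 0.11432527 / 3600 = 3.1757019e-05 hour ≈ 3.176e-05 hour (4 s.f.). Final answer: 3.176e-05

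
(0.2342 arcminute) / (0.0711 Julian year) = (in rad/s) 3.036e-11. Check: 1 arcminute = 0.00029088821 rad, so 0.2342 arcminute = 0.2342 * 0.00029088821 = 6.8126018e-05 rad. 1 Julian year = 31557600 s, so 0.0711 Julian year = 0.0711 * 31557600 = 2243745.4 s. Combine: 6.8126018e-05 rad / 2243745.4 s = 3.0362634e-11 rad/s. Result: 3.0362634e-11 rad/s ≈ 3.036e-11 rad/s (4 s.f.).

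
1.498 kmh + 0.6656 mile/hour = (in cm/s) 71.37. Check: 1 kmh = 0.27777778 m/s, so 1.498 kmh = 1.498 * 0.27777778 = 0.41611111 m/s. 1 mile/hour = 0.44704 m/s, so 0.6656 mile/hour = 0.6656 * 0.44704 = 0.29754982 m/s. Sum: 0.41611111 + 0.29754982 = 0.71366094 m/s. 1 cm/s = 0.01 m/s, so 0.71366094 m/s = 0.71366094 / 0.01 = 71.366094 cm/s ≈ 71.37 cm/s (4 s.f.).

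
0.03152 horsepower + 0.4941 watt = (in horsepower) 1 horsepower = 745.69987 W, so 0.03152 horsepower = 0.03152 * 745.69987 = 23.50446 W. 0.4941 watt = 0.4941 W. Sum: 23.50446 + 0.4941 = 23.99856 W. 1 horsepower = 745.69987 W, so 23.99856 W = 23.99856 / 745.69987 = 0.032182599 horsepower ≈ 0.03218 horsepower (4 s.f.). Final answer: 0.03218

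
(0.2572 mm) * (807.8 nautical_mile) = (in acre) 1 mm = 0.001 m, so 0.2572 mm = 0.2572 * 0.001 = 0.0002572 m. 1 nautical_mile = 1852 m, so 807.8 nautical_mile = 807.8 * 1852 = 1496045.6 m. Combine: 0.0002572 m * 1496045.6 m = 384.78293 m^2. 1 acre = 4046.8564 m^2, so 384.78293 m^2 = 384.78293 / 4046.8564 = 0.095081932 acre ≈ 0.09508 acre (4 s.f.). Final answer: 0.09508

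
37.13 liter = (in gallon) 9.809. Check: 1 liter = 0.001 m^3, so 37.13 liter = 37.13 * 0.001 = 0.03713 m^3. 1 gallon = 0.0037854118 m^3, so 0.03713 m^3 = 0.03713 / 0.0037854118 = 9.8087083 gallon ≈ 9.809 gallon (4 s.f.).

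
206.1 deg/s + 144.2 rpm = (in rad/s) 1 deg/s = 0.017453293 rad/s, so 206.1 deg/s = 206.1 * 0.017453293 = 3.5971236 rad/s. 1 rpm = 0.10471976 rad/s, so 144.2 rpm = 144.2 * 0.10471976 = 15.100589 rad/s. Sum: 3.5971236 + 15.100589 = 18.697712 rad/s. Result: 18.697712 rad/s ≈ 18.7 rad/s (4 s.f.). Final answer: 18.7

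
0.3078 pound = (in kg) 1 pound = 0.45359237 kg, so 0.3078 pound = 0.3078 * 0.45359237 = 0.13961573 kg. Result: 0.13961573 kg ≈ 0.1396 kg (4 s.f.). Final answer: 0.1396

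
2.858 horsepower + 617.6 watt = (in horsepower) 1 horsepower = 745.69987 W, so 2.858 horsepower = 2.858 * 745.69987 = 2131.2102 W. 617.6 watt = 617.6 W. Sum: 2131.2102 + 617.6 = 2748.8102 W. 1 horsepower = 745.69987 W, so 2748.8102 W = 2748.8102 / 745.69987 = 3.6862152 horsepower ≈ 3.686 horsepower (4 s.f.). Final answer: 3.686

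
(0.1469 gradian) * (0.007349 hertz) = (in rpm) 1 gradian = 0.015707963 rad, so 0.1469 gradian = 0.1469 * 0.015707963 = 0.0023074998 rad. 0.007349 hertz = 0.007349 Hz. Combine: 0.0023074998 rad * 0.007349 Hz = 1.6957816e-05 rad/s. 1 rpm = 0.10471976 rad/s, so 1.6957816e-05 rad/s = 1.6957816e-05 / 0.10471976 = 0.00016193521 rpm ≈ 0.0001619 rpm (4 s.f.). Final answer: 0.0001619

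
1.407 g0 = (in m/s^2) 1 g0 = 9.80665 m/s^2, so 1.407 g0 = 1.407 * 9.80665 = 13.797957 m/s^2. Result: 13.797957 m/s^2 ≈ 13.8 m/s^2 (4 s.f.). Final answer: 13.8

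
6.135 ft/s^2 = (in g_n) 0.1907. Check: 1 ft/s^2 = 0.3048 m/s^2, so 6.135 ft/s^2 = 6.135 * 0.3048 = 1.869948 m/s^2. 1 g_n = 9.80665 m/s^2, so 1.869948 m/s^2 = 1.869948 / 9.80665 = 0.19068163 g_n ≈ 0.1907 g_n (4 s.f.).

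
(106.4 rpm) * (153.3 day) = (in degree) 8.456e+09. Check: 1 rpm = 0.10471976 rad/s, so 106.4 rpm = 106.4 * 0.10471976 = 11.142182 rad/s. 1 day = 86400 s, so 153.3 day = 153.3 * 86400 = 13245120 s. Combine: 11.142182 rad/s * 13245120 s = 1.4757954e+08 rad. 1 degree = 0.017453293 rad, so 1.4757954e+08 rad = 1.4757954e+08 / 0.017453293 = 8.4556846e+09 degree ≈ 8.456e+09 degree (4 s.f.).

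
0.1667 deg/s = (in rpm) 1 deg/s = 0.017453293 rad/s, so 0.1667 deg/s = 0.1667 * 0.017453293 = 0.0029094639 rad/s. 1 rpm = 0.10471976 rad/s, so 0.0029094639 rad/s = 0.0029094639 / 0.10471976 = 0.027783333 rpm ≈ 0.02778 rpm (4 s.f.). Final answer: 0.02778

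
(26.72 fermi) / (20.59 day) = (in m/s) 1.502e-20. Check: 1 fermi = 1e-15 m, so 26.72 fermi = 26.72 * 1e-15 = 2.672e-14 m. 1 day = 86400 s, so 20.59 day = 20.59 * 86400 = 1778976 s. Combine: 2.672e-14 m / 1778976 s = 1.5019877e-20 m/s. Result: 1.5019877e-20 m/s ≈ 1.502e-20 m/s (4 s.f.).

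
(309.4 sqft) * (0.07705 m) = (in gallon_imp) 1 sqft = 0.09290304 m^2, so 309.4 sqft = 309.4 * 0.09290304 = 28.744201 m^2. 0.07705 m is already in m. Combine: 28.744201 m^2 * 0.07705 m = 2.2147407 m^3. 1 gallon_imp = 0.00454609 m^3, so 2.2147407 m^3 = 2.2147407 / 0.00454609 = 487.17484 gallon_imp ≈ 487.2 gallon_imp (4 s.f.). Final answer: 487.2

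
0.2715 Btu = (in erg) 1 Btu = 1055.0559 J, so 0.2715 Btu = 0.2715 * 1055.0559 = 286.44766 J. 1 erg = 1e-07 J, so 286.44766 J = 286.44766 / 1e-07 = 2.8644766e+09 erg ≈ 2.864e+09 erg (4 s.f.). Final answer: 2.864e+09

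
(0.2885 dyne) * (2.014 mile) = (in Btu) 8.863e-06. Check: 1 dyne = 1e-05 N, so 0.2885 dyne = 0.2885 * 1e-05 = 2.885e-06 N. 1 mile = 1609.344 m, so 2.014 mile = 2.014 * 1609.344 = 3241.2188 m. Combine: 2.885e-06 N * 3241.2188 m = 0.0093509163 J. 1 Btu = 1055.0559 J, so 0.0093509163 J = 0.0093509163 / 1055.0559 = 8.8629585e-06 Btu ≈ 8.863e-06 Btu (4 s.f.).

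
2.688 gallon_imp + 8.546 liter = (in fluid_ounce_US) 1 gallon_imp = 0.00454609 m^3, so 2.688 gallon_imp = 2.688 * 0.00454609 = 0.01221989 m^3. 1 liter = 0.001 m^3, so 8.546 liter = 8.546 * 0.001 = 0.008546 m^3. Sum: 0.01221989 + 0.008546 = 0.02076589 m^3. 1 fluid_ounce_US = 2.957353e-05 m^3, so 0.02076589 m^3 = 0.02076589 / 2.957353e-05 = 702.17827 fluid_ounce_US ≈ 702.2 fluid_ounce_US (4 s.f.). Final answer: 702.2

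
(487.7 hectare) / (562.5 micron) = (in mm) 8.67e+12. Check: 1 hectare = 10000 m^2, so 487.7 hectare = 487.7 * 10000 = 4877000 m^2. 1 micron = 1e-06 m, so 562.5 micron = 562.5 * 1e-06 = 0.0005625 m. Combine: 4877000 m^2 / 0.0005625 m = 8.6702222e+09 m. 1 mm = 0.001 m, so 8.6702222e+09 m = 8.6702222e+09 / 0.001 = 8.6702222e+12 mm ≈ 8.67e+12 mm (4 s.f.).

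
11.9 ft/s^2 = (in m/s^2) 1 ft/s^2 = 0.3048 m/s^2, so 11.9 ft/s^2 = 11.9 * 0.3048 = 3.62712 m/s^2. Result: 3.62712 m/s^2 ≈ 3.627 m/s^2 (4 s.f.). Final answer: 3.627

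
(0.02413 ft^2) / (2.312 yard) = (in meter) 1 ft^2 = 0.09290304 m^2, so 0.02413 ft^2 = 0.02413 * 0.09290304 = 0.0022417504 m^2. 1 yard = 0.9144 m, so 2.312 yard = 2.312 * 0.9144 = 2.1140928 m. Combine: 0.0022417504 m^2 / 2.1140928 m = 0.0010603841 m. 0.0010603841 m = 0.0010603841 meter ≈ 0.00106 meter (4 s.f.). Final answer: 0.00106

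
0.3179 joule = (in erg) 3.179e+06. Check: 0.3179 joule = 0.3179 J. 1 erg = 1e-07 J, so 0.3179 J = 0.3179 / 1e-07 = 3179000 erg ≈ 3.179e+06 erg (4 s.f.).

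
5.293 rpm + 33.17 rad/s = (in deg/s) 1932. Check: 1 rpm = 0.10471976 rad/s, so 5.293 rpm = 5.293 * 0.10471976 = 0.55428166 rad/s. 33.17 rad/s is already in rad/s. Sum: 0.55428166 + 33.17 = 33.724282 rad/s. 1 deg/s = 0.017453293 rad/s, so 33.724282 rad/s = 33.724282 / 0.017453293 = 1932.259 deg/s ≈ 1932 deg/s (4 s.f.).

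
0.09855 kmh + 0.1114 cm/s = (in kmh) 0.1026. Check: 1 kmh = 0.27777778 m/s, so 0.09855 kmh = 0.09855 * 0.27777778 = 0.027375 m/s. 1 cm/s = 0.01 m/s, so 0.1114 cm/s = 0.1114 * 0.01 = 0.001114 m/s. Sum: 0.027375 + 0.001114 = 0.028489 m/s. 1 kmh = 0.27777778 m/s, so 0.028489 m/s = 0.028489 / 0.27777778 = 0.1025604 kmh ≈ 0.1026 kmh (4 s.f.).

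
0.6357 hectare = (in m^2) 1 hectare = 10000 m^2, so 0.6357 hectare = 0.6357 * 10000 = 6357 m^2. Result: 6357 m^2. Final answer: 6357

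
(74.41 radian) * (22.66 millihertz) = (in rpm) 74.41 radian = 74.41 rad. 1 millihertz = 0.001 Hz, so 22.66 millihertz = 22.66 * 0.001 = 0.02266 Hz. Combine: 74.41 rad * 0.02266 Hz = 1.6861306 rad/s. 1 rpm = 0.10471976 rad/s, so 1.6861306 rad/s = 1.6861306 / 0.10471976 = 16.101361 rpm ≈ 16.1 rpm (4 s.f.). Final answer: 16.1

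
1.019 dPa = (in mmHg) 1 dPa = 0.1 Pa, so 1.019 dPa = 1.019 * 0.1 = 0.1019 Pa. 1 mmHg = 133.32237 Pa, so 0.1019 Pa = 0.1019 / 133.32237 = 0.00076431285 mmHg ≈ 0.0007643 mmHg (4 s.f.). Final answer: 0.0007643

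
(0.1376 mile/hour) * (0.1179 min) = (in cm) 43.51. Check: 1 mile/hour = 0.44704 m/s, so 0.1376 mile/hour = 0.1376 * 0.44704 = 0.061512704 m/s. 1 min = 60 s, so 0.1179 min = 0.1179 * 60 = 7.074 s. Combine: 0.061512704 m/s * 7.074 s = 0.43514087 m. 1 cm = 0.01 m, so 0.43514087 m = 0.43514087 / 0.01 = 43.514087 cm ≈ 43.51 cm (4 s.f.).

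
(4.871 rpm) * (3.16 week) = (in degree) 5.586e+07. Check: 1 rpm = 0.10471976 rad/s, so 4.871 rpm = 4.871 * 0.10471976 = 0.51008993 rad/s. 1 week = 604800 s, so 3.16 week = 3.16 * 604800 = 1911168 s. Combine: 0.51008993 rad/s * 1911168 s = 974867.55 rad. 1 degree = 0.017453293 rad, so 974867.55 rad = 974867.55 / 0.017453293 = 55855796 degree ≈ 5.586e+07 degree (4 s.f.).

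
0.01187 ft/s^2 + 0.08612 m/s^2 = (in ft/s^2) 0.2944. Check: 1 ft/s^2 = 0.3048 m/s^2, so 0.01187 ft/s^2 = 0.01187 * 0.3048 = 0.003617976 m/s^2. 0.08612 m/s^2 is already in m/s^2. Sum: 0.003617976 + 0.08612 = 0.089737976 m/s^2. 1 ft/s^2 = 0.3048 m/s^2, so 0.089737976 m/s^2 = 0.089737976 / 0.3048 = 0.29441593 ft/s^2 ≈ 0.2944 ft/s^2 (4 s.f.).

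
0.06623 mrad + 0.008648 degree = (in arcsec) 44.79. Check: 1 mrad = 0.001 rad, so 0.06623 mrad = 0.06623 * 0.001 = 6.623e-05 rad. 1 degree = 0.017453293 rad, so 0.008648 degree = 0.008648 * 0.017453293 = 0.00015093607 rad. Sum: 6.623e-05 + 0.00015093607 = 0.00021716607 rad. 1 arcsec = 4.8481368e-06 rad, so 0.00021716607 rad = 0.00021716607 / 4.8481368e-06 = 44.793718 arcsec ≈ 44.79 arcsec (4 s.f.).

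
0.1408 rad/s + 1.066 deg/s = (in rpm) 0.1408 rad/s is already in rad/s. 1 deg/s = 0.017453293 rad/s, so 1.066 deg/s = 1.066 * 0.017453293 = 0.01860521 rad/s. Sum: 0.1408 + 0.01860521 = 0.15940521 rad/s. 1 rpm = 0.10471976 rad/s, so 0.15940521 rad/s = 0.15940521 / 0.10471976 = 1.5222076 rpm ≈ 1.522 rpm (4 s.f.). Final answer: 1.522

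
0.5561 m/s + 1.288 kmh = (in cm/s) 0.5561 m/s is already in m/s. 1 kmh = 0.27777778 m/s, so 1.288 kmh = 1.288 * 0.27777778 = 0.35777778 m/s. Sum: 0.5561 + 0.35777778 = 0.91387778 m/s. 1 cm/s = 0.01 m/s, so 0.91387778 m/s = 0.91387778 / 0.01 = 91.387778 cm/s ≈ 91.39 cm/s (4 s.f.). Final answer: 91.39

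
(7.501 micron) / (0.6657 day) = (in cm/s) 1 micron = 1e-06 m, so 7.501 micron = 7.501 * 1e-06 = 7.501e-06 m. 1 day = 86400 s, so 0.6657 day = 0.6657 * 86400 = 57516.48 s. Combine: 7.501e-06 m / 57516.48 s = 1.304148e-10 m/s. 1 cm/s = 0.01 m/s, so 1.304148e-10 m/s = 1.304148e-10 / 0.01 = 1.304148e-08 cm/s ≈ 1.304e-08 cm/s (4 s.f.). Final answer: 1.304e-08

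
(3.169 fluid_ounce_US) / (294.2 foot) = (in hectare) 1.045e-10. Check: 1 fluid_ounce_US = 2.957353e-05 m^3, so 3.169 fluid_ounce_US = 3.169 * 2.957353e-05 = 9.3718515e-05 m^3. 1 foot = 0.3048 m, so 294.2 foot = 294.2 * 0.3048 = 89.67216 m. Combine: 9.3718515e-05 m^3 / 89.67216 m = 1.0451239e-06 m^2. 1 hectare = 10000 m^2, so 1.0451239e-06 m^2 = 1.0451239e-06 / 10000 = 1.0451239e-10 hectare ≈ 1.045e-10 hectare (4 s.f.).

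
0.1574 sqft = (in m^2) 1 sqft = 0.09290304 m^2, so 0.1574 sqft = 0.1574 * 0.09290304 = 0.014622938 m^2. Result: 0.014622938 m^2 ≈ 0.01462 m^2 (4 s.f.). Final answer: 0.01462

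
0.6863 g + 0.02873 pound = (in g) 1 g = 0.001 kg, so 0.6863 g = 0.6863 * 0.001 = 0.0006863 kg. 1 pound = 0.45359237 kg, so 0.02873 pound = 0.02873 * 0.45359237 = 0.013031709 kg. Sum: 0.0006863 + 0.013031709 = 0.013718009 kg. 1 g = 0.001 kg, so 0.013718009 kg = 0.013718009 / 0.001 = 13.718009 g ≈ 13.72 g (4 s.f.). Final answer: 13.72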